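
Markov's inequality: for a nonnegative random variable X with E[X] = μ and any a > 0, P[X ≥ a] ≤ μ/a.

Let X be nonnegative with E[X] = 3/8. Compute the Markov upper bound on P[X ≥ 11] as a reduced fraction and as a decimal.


μ = E[X] = 3/8, a = 11.
Markov: P[X ≥ 11] ≤ μ/a = (3/8)/11 = 3/88.
Numerically: ≈ 0.034091.
(Since a = 11 > μ = 0.375000, the bound 3/88 is < 1 and informative.)

P[X ≥ 11] ≤ 3/88 ≈ 0.034091.


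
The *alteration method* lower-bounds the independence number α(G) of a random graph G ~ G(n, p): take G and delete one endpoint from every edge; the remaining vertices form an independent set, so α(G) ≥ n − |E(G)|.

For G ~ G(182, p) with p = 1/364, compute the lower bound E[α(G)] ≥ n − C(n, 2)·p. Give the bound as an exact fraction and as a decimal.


E[|E(G)|] = C(182, 2)·p = 16471 · (1/364) = 181/4.
E[α(G)] ≥ n − E[|E(G)|] = 182 − 181/4 = 547/4.
Numerically: ≈ 136.7500.
(This is only a lower bound; the true E[α(G)] may be larger.)

E[α(G)] ≥ 547/4 ≈ 136.7500.


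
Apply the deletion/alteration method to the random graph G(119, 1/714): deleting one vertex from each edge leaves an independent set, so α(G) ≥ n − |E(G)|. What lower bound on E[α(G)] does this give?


E[|E(G)|] = C(119, 2)·p = 7021 · (1/714) = 59/6.
E[α(G)] ≥ n − E[|E(G)|] = 119 − 59/6 = 655/6.
Numerically: ≈ 109.167.
(This is only a lower bound; the true E[α(G)] may be larger.)

E[α(G)] ≥ 655/6 ≈ 109.167.


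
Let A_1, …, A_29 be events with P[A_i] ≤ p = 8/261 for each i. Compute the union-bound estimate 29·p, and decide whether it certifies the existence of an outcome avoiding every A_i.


Union bound: P[∪_{i=1}^{29} A_i] ≤ Σ_i P[A_i] ≤ 29·p = 29·(8/261) = 8/9.
Numerically: 8/9 ≈ 0.888889.
Is 8/9 < 1? YES.
Since P[∪ A_i] ≤ 8/9 < 1, the complement has P[∩ A_i^c] ≥ 1 − 8/9 = 1/9 > 0, so some outcome avoids every A_i.

29·p = 8/9 ≈ 0.888889; existence CERTIFIED by the union bound.


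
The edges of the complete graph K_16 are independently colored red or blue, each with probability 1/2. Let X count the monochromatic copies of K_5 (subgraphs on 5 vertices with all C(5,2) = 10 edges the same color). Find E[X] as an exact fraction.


Let X = Σ_S X_S over the C(16, 5) = 4368 subsets S of size 5, where X_S = 1 if the K_5 on S is monochromatic.
For a fixed S, the K_5 on S has C(5, 2) = 10 edges. P[all 10 edges red] = (1/2)^10, and likewise for blue, so P[monochromatic] = 2·(1/2)^10 = 2^{1 − 10} = 1/512.
Summing: E[X] = C(16, 5) · 2^{1 − 10} = 4368 · 1/512 = 273/32.
Numerically: E[X] ≈ 8.53125.

E[X] = C(16,5)·2^(1−C(5,2)) = 273/32 ≈ 8.53125.


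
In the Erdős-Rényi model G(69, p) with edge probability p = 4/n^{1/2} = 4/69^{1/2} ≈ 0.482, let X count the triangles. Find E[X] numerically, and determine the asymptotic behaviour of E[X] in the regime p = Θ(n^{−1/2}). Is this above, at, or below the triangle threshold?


Number of potential triangles: C(69, 3) = 52394.
Each occurs with probability p³ ≈ (0.482)³ ≈ 1.11662e-01.
By linearity: E[X] = C(69, 3)·p³ ≈ 52394 · 1.11662e-01 ≈ 5850.431.
Since α = 1/2 < 1, p = c/n^{1/2} ≫ 1/n is above the triangle threshold p ~ 1/n. Asymptotically E[X] ~ (c³/6)·n^{3(1−α)} = (4³/6)·n^{1.5} → ∞; triangles are abundant w.h.p.

E[X] ≈ 5850.431; in regime p = Θ(1/n^{1/2}) E[X] diverges (above the triangle threshold p ~ 1/n).


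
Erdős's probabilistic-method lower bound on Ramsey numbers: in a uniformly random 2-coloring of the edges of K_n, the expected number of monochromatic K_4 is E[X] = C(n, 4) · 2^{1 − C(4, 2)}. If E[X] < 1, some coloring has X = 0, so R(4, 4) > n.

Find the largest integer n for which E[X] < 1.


We need C(n, 4) · 2^{1 − 6} < 1, i.e. C(n, 4) < 2^{6 − 1} = 32.
Check values of n near the boundary:
  n = 4: C(4, 4) = 1; 1 < 32? YES
  n = 5: C(5, 4) = 5; 5 < 32? YES
  n = 6: C(6, 4) = 15; 15 < 32? YES
  n = 7: C(7, 4) = 35; 35 < 32? NO
  n = 8: C(8, 4) = 70; 70 < 32? NO
The largest n with C(n, 4) < 32 is n = 6 (where E[X] = 15/32 ≈ 0.469). Hence R(4, 4) > 6, i.e. R(4, 4) ≥ 7.

Largest n = 6; hence R(4, 4) > 6.


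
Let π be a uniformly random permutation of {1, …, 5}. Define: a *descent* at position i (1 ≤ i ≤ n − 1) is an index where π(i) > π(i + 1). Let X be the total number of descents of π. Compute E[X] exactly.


Write X = Σ X_I over i = 1, …, 4, with X_I the indicator of one descent.
There are 4 indicators.
For each fixed i, the pair (π(i), π(i+1)) is a uniformly random ordered pair of distinct values from {1, …, 5}; by symmetry P[π(i) > π(i+1)] = 1/2.
By linearity: E[X] = 4 · (1/2) = (5 − 1) · (1/2) = 2 ≈ 2.00000.

E[X] = 2 = 2.00000.


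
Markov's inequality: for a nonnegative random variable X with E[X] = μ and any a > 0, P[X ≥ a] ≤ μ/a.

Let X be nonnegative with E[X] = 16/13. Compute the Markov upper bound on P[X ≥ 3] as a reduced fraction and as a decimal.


μ = E[X] = 16/13, a = 3.
Markov: P[X ≥ 3] ≤ μ/a = (16/13)/3 = 16/39.
Numerically: ≈ 0.4103.
(Since a = 3 > μ = 1.2308, the bound 16/39 is < 1 and informative.)

P[X ≥ 3] ≤ 16/39 ≈ 0.4103.


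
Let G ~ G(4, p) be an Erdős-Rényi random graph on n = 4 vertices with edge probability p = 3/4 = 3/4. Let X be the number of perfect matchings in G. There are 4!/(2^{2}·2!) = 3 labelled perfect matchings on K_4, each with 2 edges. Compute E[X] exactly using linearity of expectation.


K_4 has 4!/(2^{2}·2!) = 3 labelled perfect matchings.
For each such perfect matching H, let X_H = 1 if all 2 edges of H are present in G. Then P[X_H = 1] = p^{2} = (3/4)^{2} = 9/16.
Summing the indicators: E[X] = Σ_H E[X_H] = 3 · p^{2} = 3 · 9/16 = 27/16.
Numerically: E[X] ≈ 1.6875.

E[X] = 3 · (3/4)^{2} = 27/16 ≈ 1.6875.


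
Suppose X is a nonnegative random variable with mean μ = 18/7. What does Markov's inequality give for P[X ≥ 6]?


μ = E[X] = 18/7, a = 6.
Markov: P[X ≥ 6] ≤ μ/a = (18/7)/6 = 3/7.
Numerically: ≈ 0.4286.
(Since a = 6 > μ = 2.5714, the bound 3/7 is < 1 and informative.)

P[X ≥ 6] ≤ 3/7 ≈ 0.4286.


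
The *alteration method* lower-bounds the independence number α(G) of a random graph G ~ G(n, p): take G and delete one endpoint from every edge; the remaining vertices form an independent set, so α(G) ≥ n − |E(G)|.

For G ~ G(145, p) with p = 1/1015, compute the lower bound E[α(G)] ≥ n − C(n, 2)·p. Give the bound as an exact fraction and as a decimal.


E[|E(G)|] = C(145, 2)·p = 10440 · (1/1015) = 72/7.
E[α(G)] ≥ n − E[|E(G)|] = 145 − 72/7 = 943/7.
Numerically: ≈ 134.714286.
(This is only a lower bound; the true E[α(G)] may be larger.)

E[α(G)] ≥ 943/7 ≈ 134.714286.


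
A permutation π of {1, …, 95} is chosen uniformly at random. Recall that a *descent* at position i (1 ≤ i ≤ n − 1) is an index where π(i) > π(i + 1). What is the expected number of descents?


Write X = Σ X_I over i = 1, …, 94, with X_I the indicator of one descent.
There are 94 indicators.
For each fixed i, the pair (π(i), π(i+1)) is a uniformly random ordered pair of distinct values from {1, …, 95}; by symmetry P[π(i) > π(i+1)] = 1/2.
By linearity: E[X] = 94 · (1/2) = (95 − 1) · (1/2) = 47 ≈ 47.000.

E[X] = 47 = 47.000.


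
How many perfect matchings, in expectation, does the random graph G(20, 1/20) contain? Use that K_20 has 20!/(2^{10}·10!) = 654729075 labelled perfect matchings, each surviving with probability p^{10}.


K_20 has 20!/(2^{10}·10!) = 654729075 labelled perfect matchings.
For each such perfect matching H, let X_H = 1 if all 10 edges of H are present in G. Then P[X_H = 1] = p^{10} = (1/20)^{10} = 1/10240000000000.
Summing the indicators: E[X] = Σ_H E[X_H] = 654729075 · p^{10} = 654729075 · 1/10240000000000 = 26189163/409600000000.
Numerically: E[X] ≈ 6.394e-05.

E[X] = 654729075 · (1/20)^{10} = 26189163/409600000000 ≈ 6.394e-05.


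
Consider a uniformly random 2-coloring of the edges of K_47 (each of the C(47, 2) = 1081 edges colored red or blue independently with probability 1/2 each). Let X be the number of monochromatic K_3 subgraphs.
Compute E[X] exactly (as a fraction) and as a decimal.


Let X = Σ_S X_S over the C(47, 3) = 16215 subsets S of size 3, where X_S = 1 if the K_3 on S is monochromatic.
For a fixed S, the K_3 on S has C(3, 2) = 3 edges. P[all 3 edges red] = (1/2)^3, and likewise for blue, so P[monochromatic] = 2·(1/2)^3 = 2^{1 − 3} = 1/4.
Summing: E[X] = C(47, 3) · 2^{1 − 3} = 16215 · 1/4 = 16215/4.
Numerically: E[X] ≈ 4053.750000.

E[X] = C(47,3)·2^(1−C(3,2)) = 16215/4 ≈ 4053.750000.


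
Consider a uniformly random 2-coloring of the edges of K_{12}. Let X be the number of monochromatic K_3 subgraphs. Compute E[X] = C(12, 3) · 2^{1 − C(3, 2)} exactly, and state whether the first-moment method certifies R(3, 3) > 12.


E[X] = C(12, 3) · 2^{1 − 3} = 220 · 2^{−2} = 220/4.
As a reduced fraction: E[X] = 55 ≈ 55.0000000.
Is E[X] < 1? NO.
Since E[X] ≥ 1, the first-moment bound is inconclusive at n = 12; it does NOT by itself certify R(3, 3) > 12.

E[X] = 55 ≈ 55.0000000; E[X] ≥ 1; first-moment method inconclusive here.


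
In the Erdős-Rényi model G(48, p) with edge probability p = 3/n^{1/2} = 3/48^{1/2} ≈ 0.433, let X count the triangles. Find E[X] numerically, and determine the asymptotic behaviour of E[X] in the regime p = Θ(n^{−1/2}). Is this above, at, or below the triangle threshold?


Number of potential triangles: C(48, 3) = 17296.
Each occurs with probability p³ ≈ (0.433)³ ≈ 8.118988e-02.
By linearity: E[X] = C(48, 3)·p³ ≈ 17296 · 8.118988e-02 ≈ 1404.2602.
Since α = 1/2 < 1, p = c/n^{1/2} ≫ 1/n is above the triangle threshold p ~ 1/n. Asymptotically E[X] ~ (c³/6)·n^{3(1−α)} = (3³/6)·n^{1.5} → ∞; triangles are abundant w.h.p.

E[X] ≈ 1404.2602; in regime p = Θ(1/n^{1/2}) E[X] diverges (above the triangle threshold p ~ 1/n).


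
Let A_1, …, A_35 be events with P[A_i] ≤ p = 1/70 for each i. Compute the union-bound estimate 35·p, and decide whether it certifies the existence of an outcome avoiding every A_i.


Union bound: P[∪_{i=1}^{35} A_i] ≤ Σ_i P[A_i] ≤ 35·p = 35·(1/70) = 1/2.
Numerically: 1/2 ≈ 0.50000.
Is 1/2 < 1? YES.
Since P[∪ A_i] ≤ 1/2 < 1, the complement has P[∩ A_i^c] ≥ 1 − 1/2 = 1/2 > 0, so some outcome avoids every A_i.

35·p = 1/2 ≈ 0.50000; existence CERTIFIED by the union bound.


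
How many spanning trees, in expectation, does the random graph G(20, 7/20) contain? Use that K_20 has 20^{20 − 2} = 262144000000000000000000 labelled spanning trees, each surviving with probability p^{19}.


K_20 has 20^{20 − 2} = 262144000000000000000000 labelled spanning trees.
For each such spanning tree H, let X_H = 1 if all 19 edges of H are present in G. Then P[X_H = 1] = p^{19} = (7/20)^{19} = 11398895185373143/5242880000000000000000000.
By linearity: E[X] = Σ_H E[X_H] = 262144000000000000000000 · p^{19} = 262144000000000000000000 · 11398895185373143/5242880000000000000000000 = 11398895185373143/20.
Numerically: E[X] ≈ 5.69945e+14.

E[X] = 262144000000000000000000 · (7/20)^{19} = 11398895185373143/20 ≈ 5.69945e+14.


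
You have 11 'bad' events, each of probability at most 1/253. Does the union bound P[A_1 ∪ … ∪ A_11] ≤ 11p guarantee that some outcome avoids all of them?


Union bound: P[∪_{i=1}^{11} A_i] ≤ Σ_i P[A_i] ≤ 11·p = 11·(1/253) = 1/23.
Numerically: 1/23 ≈ 0.0435.
Is 1/23 < 1? YES.
Since P[∪ A_i] ≤ 1/23 < 1, the complement has P[∩ A_i^c] ≥ 1 − 1/23 = 22/23 > 0, so some outcome avoids every A_i.

11·p = 1/23 ≈ 0.0435; existence CERTIFIED by the union bound.


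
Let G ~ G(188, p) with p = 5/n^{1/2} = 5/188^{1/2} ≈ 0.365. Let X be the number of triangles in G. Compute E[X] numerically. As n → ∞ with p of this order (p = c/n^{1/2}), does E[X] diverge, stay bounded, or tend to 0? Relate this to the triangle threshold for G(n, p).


Number of potential triangles: C(188, 3) = 1089836.
Each occurs with probability p³ ≈ (0.365)³ ≈ 4.84924e-02.
By linearity: E[X] = C(188, 3)·p³ ≈ 1089836 · 4.84924e-02 ≈ 52848.710.
Since α = 1/2 < 1, p = c/n^{1/2} ≫ 1/n is above the triangle threshold p ~ 1/n. Asymptotically E[X] ~ (c³/6)·n^{3(1−α)} = (5³/6)·n^{1.5} → ∞; triangles are abundant w.h.p.

E[X] ≈ 52848.710; in regime p = Θ(1/n^{1/2}) E[X] diverges (above the triangle threshold p ~ 1/n).


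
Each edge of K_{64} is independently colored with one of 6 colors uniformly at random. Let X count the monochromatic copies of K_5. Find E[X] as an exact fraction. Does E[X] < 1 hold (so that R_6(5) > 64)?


E[X] = C(64, 5) · 6^{1 − 10} = 7624512 · 6^{−9} = 7624512/10077696.
As a reduced fraction: E[X] = 13237/17496 ≈ 0.7565729.
Is E[X] < 1? YES.
Since E[X] < 1, there exists a 6-coloring of K_{64} with no monochromatic K_5; hence R_6(5) > 64.

E[X] = 13237/17496 ≈ 0.7565729; E[X] < 1, so R_6(5) > 64.


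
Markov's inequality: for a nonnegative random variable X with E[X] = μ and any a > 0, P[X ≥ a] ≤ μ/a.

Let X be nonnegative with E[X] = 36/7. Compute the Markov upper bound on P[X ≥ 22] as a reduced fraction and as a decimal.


μ = E[X] = 36/7, a = 22.
Markov: P[X ≥ 22] ≤ μ/a = (36/7)/22 = 18/77.
Numerically: ≈ 0.234.
(Since a = 22 > μ = 5.143, the bound 18/77 is < 1 and informative.)

P[X ≥ 22] ≤ 18/77 ≈ 0.234.


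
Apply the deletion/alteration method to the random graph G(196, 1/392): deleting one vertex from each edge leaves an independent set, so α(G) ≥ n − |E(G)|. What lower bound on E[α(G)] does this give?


E[|E(G)|] = C(196, 2)·p = 19110 · (1/392) = 195/4.
E[α(G)] ≥ n − E[|E(G)|] = 196 − 195/4 = 589/4.
Numerically: ≈ 147.2500.
(This is only a lower bound; the true E[α(G)] may be larger.)

E[α(G)] ≥ 589/4 ≈ 147.2500.


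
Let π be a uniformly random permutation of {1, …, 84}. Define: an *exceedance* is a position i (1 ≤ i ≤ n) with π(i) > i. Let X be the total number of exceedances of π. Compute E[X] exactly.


Write X = Σ_{i=1}^{84} X_i, where X_i = 1_{π(i) > i}.
For each fixed i, π(i) is uniform over {1, …, 84} (marginal of a uniform permutation), so P[π(i) > i] = (n − i)/n. Summing: Σ_{i=1}^{84} (n − i)/n = (0 + 1 + … + 83)/84 = 84(84 − 1)/(2·84) = (84 − 1)/2.
Hence E[X] = Σ_{i=1}^{84} (84 − i)/84 = 83/2 ≈ 41.500000.

E[X] = 83/2 = 41.500000.


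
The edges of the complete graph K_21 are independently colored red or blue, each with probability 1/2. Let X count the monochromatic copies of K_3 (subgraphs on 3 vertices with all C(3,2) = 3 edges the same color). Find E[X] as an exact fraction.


Let X = Σ_S X_S over the C(21, 3) = 1330 subsets S of size 3, where X_S = 1 if the K_3 on S is monochromatic.
For a fixed S, the K_3 on S has C(3, 2) = 3 edges. P[all 3 edges red] = (1/2)^3, and likewise for blue, so P[monochromatic] = 2·(1/2)^3 = 2^{1 − 3} = 1/4.
Summing: E[X] = C(21, 3) · 2^{1 − 3} = 1330 · 1/4 = 665/2.
Numerically: E[X] ≈ 332.500.

E[X] = C(21,3)·2^(1−C(3,2)) = 665/2 ≈ 332.500.


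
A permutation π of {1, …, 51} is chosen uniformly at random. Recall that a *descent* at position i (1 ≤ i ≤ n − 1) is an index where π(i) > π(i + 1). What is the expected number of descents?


Write X = Σ X_I over i = 1, …, 50, with X_I the indicator of one descent.
There are 50 indicators.
For each fixed i, the pair (π(i), π(i+1)) is a uniformly random ordered pair of distinct values from {1, …, 51}; by symmetry P[π(i) > π(i+1)] = 1/2.
By linearity: E[X] = 50 · (1/2) = (51 − 1) · (1/2) = 25 ≈ 25.000.

E[X] = 25 = 25.000.


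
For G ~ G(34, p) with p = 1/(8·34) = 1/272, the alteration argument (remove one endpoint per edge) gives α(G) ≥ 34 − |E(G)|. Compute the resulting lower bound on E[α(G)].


E[|E(G)|] = C(34, 2)·p = 561 · (1/272) = 33/16.
E[α(G)] ≥ n − E[|E(G)|] = 34 − 33/16 = 511/16.
Numerically: ≈ 31.937500.
(This is only a lower bound; the true E[α(G)] may be larger.)

E[α(G)] ≥ 511/16 ≈ 31.937500.


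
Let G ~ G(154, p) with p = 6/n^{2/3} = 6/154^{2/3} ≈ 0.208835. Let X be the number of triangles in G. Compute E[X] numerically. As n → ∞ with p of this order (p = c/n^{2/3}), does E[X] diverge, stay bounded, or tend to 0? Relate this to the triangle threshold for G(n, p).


Number of potential triangles: C(154, 3) = 596904.
Each occurs with probability p³ ≈ (0.208835)³ ≈ 9.10777534e-03.
By linearity: E[X] = C(154, 3)·p³ ≈ 596904 · 9.10777534e-03 ≈ 5436.467532.
Since α = 2/3 < 1, p = c/n^{2/3} ≫ 1/n is above the triangle threshold p ~ 1/n. Asymptotically E[X] ~ (c³/6)·n^{3(1−α)} = (6³/6)·n^{1} → ∞; triangles are abundant w.h.p.

E[X] ≈ 5436.467532; in regime p = Θ(1/n^{2/3}) E[X] diverges (above the triangle threshold p ~ 1/n).


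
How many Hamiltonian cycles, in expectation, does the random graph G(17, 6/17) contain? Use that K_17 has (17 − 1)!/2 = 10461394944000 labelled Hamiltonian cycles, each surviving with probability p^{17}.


K_17 has (17 − 1)!/2 = 10461394944000 labelled Hamiltonian cycles.
For each such Hamiltonian cycle H, let X_H = 1 if all 17 edges of H are present in G. Then P[X_H = 1] = p^{17} = (6/17)^{17} = 16926659444736/827240261886336764177.
By linearity: E[X] = Σ_H E[X_H] = 10461394944000 · p^{17} = 10461394944000 · 16926659444736/827240261886336764177 = 177076469533971037814784000/827240261886336764177.
Numerically: E[X] ≈ 2.14e+05.

E[X] = 10461394944000 · (6/17)^{17} = 177076469533971037814784000/827240261886336764177 ≈ 2.14e+05.


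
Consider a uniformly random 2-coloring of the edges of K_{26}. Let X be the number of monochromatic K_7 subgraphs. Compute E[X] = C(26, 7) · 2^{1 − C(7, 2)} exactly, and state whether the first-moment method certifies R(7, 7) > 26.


E[X] = C(26, 7) · 2^{1 − 21} = 657800 · 2^{−20} = 657800/1048576.
As a reduced fraction: E[X] = 82225/131072 ≈ 0.627327.
Is E[X] < 1? YES.
Since E[X] < 1, there exists a 2-coloring of K_{26} with no monochromatic K_7; hence R(7, 7) > 26.

E[X] = 82225/131072 ≈ 0.627327; E[X] < 1, so R(7, 7) > 26.


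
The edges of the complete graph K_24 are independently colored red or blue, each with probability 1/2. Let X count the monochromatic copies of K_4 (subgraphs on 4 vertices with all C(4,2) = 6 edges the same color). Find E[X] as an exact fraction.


Let X = Σ_S X_S over the C(24, 4) = 10626 subsets S of size 4, where X_S = 1 if the K_4 on S is monochromatic.
For a fixed S, the K_4 on S has C(4, 2) = 6 edges. P[all 6 edges red] = (1/2)^6, and likewise for blue, so P[monochromatic] = 2·(1/2)^6 = 2^{1 − 6} = 1/32.
By linearity: E[X] = C(24, 4) · 2^{1 − 6} = 10626 · 1/32 = 5313/16.
Numerically: E[X] ≈ 332.0625.

E[X] = C(24,4)·2^(1−C(4,2)) = 5313/16 ≈ 332.0625.


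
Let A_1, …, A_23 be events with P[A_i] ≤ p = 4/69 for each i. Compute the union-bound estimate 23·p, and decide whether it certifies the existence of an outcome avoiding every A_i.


Union bound: P[∪_{i=1}^{23} A_i] ≤ Σ_i P[A_i] ≤ 23·p = 23·(4/69) = 4/3.
Numerically: 4/3 ≈ 1.333333.
Is 4/3 < 1? NO.
Since the bound 4/3 is ≥ 1, the union bound is uninformative here; it does NOT by itself certify existence.

23·p = 4/3 ≈ 1.333333; existence NOT certified by the union bound.


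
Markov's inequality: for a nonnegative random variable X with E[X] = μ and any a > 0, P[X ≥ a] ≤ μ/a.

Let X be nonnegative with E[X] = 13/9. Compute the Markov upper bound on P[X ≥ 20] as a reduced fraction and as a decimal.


μ = E[X] = 13/9, a = 20.
Markov: P[X ≥ 20] ≤ μ/a = (13/9)/20 = 13/180.
Numerically: ≈ 0.072.
(Since a = 20 > μ = 1.444, the bound 13/180 is < 1 and informative.)

P[X ≥ 20] ≤ 13/180 ≈ 0.072.


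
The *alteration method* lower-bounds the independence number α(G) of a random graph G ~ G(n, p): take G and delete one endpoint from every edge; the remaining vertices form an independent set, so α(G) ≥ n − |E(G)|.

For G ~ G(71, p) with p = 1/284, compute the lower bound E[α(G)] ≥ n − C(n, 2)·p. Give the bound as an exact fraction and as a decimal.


E[|E(G)|] = C(71, 2)·p = 2485 · (1/284) = 35/4.
E[α(G)] ≥ n − E[|E(G)|] = 71 − 35/4 = 249/4.
Numerically: ≈ 62.250000.
(This is only a lower bound; the true E[α(G)] may be larger.)

E[α(G)] ≥ 249/4 ≈ 62.250000.


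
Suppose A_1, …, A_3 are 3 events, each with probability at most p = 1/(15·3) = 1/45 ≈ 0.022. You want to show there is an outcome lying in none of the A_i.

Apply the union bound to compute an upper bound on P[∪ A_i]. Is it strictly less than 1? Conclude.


Union bound: P[∪_{i=1}^{3} A_i] ≤ Σ_i P[A_i] ≤ 3·p = 3·(1/45) = 1/15.
Numerically: 1/15 ≈ 0.067.
Is 1/15 < 1? YES.
Since P[∪ A_i] ≤ 1/15 < 1, the complement has P[∩ A_i^c] ≥ 1 − 1/15 = 14/15 > 0, so some outcome avoids every A_i.

3·p = 1/15 ≈ 0.067; existence CERTIFIED by the union bound.


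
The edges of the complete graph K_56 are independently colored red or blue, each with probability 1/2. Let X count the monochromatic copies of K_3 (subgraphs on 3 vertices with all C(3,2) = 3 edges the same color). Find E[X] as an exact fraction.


Let X = Σ_S X_S over the C(56, 3) = 27720 subsets S of size 3, where X_S = 1 if the K_3 on S is monochromatic.
For a fixed S, the K_3 on S has C(3, 2) = 3 edges. P[all 3 edges red] = (1/2)^3, and likewise for blue, so P[monochromatic] = 2·(1/2)^3 = 2^{1 − 3} = 1/4.
By linearity of expectation: E[X] = C(56, 3) · 2^{1 − 3} = 27720 · 1/4 = 6930.
Numerically: E[X] ≈ 6930.000000.

E[X] = C(56,3)·2^(1−C(3,2)) = 6930 ≈ 6930.000000.


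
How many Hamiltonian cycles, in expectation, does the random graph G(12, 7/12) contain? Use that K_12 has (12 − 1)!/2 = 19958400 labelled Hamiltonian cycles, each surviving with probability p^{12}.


K_12 has (12 − 1)!/2 = 19958400 labelled Hamiltonian cycles.
For each such Hamiltonian cycle H, let X_H = 1 if all 12 edges of H are present in G. Then P[X_H = 1] = p^{12} = (7/12)^{12} = 13841287201/8916100448256.
By linearity of expectation: E[X] = Σ_H E[X_H] = 19958400 · p^{12} = 19958400 · 13841287201/8916100448256 = 26644477861925/859963392.
Numerically: E[X] ≈ 3.1e+04.

E[X] = 19958400 · (7/12)^{12} = 26644477861925/859963392 ≈ 3.1e+04.


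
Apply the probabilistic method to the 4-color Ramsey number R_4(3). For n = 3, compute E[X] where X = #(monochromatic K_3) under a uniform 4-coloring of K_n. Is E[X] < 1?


E[X] = C(3, 3) · 4^{1 − 3} = 1 · 4^{−2} = 1/16.
As a reduced fraction: E[X] = 1/16 ≈ 0.0625000.
Is E[X] < 1? YES.
Since E[X] < 1, there exists a 4-coloring of K_{3} with no monochromatic K_3; hence R_4(3) > 3.

E[X] = 1/16 ≈ 0.0625000; E[X] < 1, so R_4(3) > 3.


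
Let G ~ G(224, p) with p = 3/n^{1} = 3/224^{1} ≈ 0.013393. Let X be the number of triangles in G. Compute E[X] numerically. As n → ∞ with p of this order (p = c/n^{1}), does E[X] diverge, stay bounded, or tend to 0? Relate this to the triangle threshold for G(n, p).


Number of potential triangles: C(224, 3) = 1848224.
Each occurs with probability p³ ≈ (0.013393)³ ≈ 2.4022583e-06.
By linearity: E[X] = C(224, 3)·p³ ≈ 1848224 · 2.4022583e-06 ≈ 4.43991.
Here α = 1, so p = 3/n is exactly at the triangle threshold p ~ 1/n. Asymptotically E[X] → c³/6 = 3³/6 = 9/2 ≈ 4.50000, a bounded constant. In this regime the triangle count is asymptotically Poisson(c³/6).

E[X] ≈ 4.43991; in regime p = Θ(1/n^{1}) E[X] stays bounded (at the triangle threshold p ~ 1/n).


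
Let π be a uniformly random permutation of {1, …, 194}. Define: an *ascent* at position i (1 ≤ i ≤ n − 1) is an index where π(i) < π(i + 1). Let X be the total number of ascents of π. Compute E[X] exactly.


Write X = Σ X_I over i = 1, …, 193, with X_I the indicator of one ascent.
There are 193 indicators.
For each fixed i, the pair (π(i), π(i+1)) is a uniformly random ordered pair of distinct values from {1, …, 194}; by symmetry P[π(i) < π(i+1)] = 1/2.
By linearity: E[X] = 193 · (1/2) = (194 − 1) · (1/2) = 193/2 ≈ 96.500.

E[X] = 193/2 = 96.500.


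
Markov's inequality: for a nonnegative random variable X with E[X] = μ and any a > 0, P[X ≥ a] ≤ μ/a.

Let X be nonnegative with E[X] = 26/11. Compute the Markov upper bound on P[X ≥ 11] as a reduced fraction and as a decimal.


μ = E[X] = 26/11, a = 11.
Markov: P[X ≥ 11] ≤ μ/a = (26/11)/11 = 26/121.
Numerically: ≈ 0.2149.
(Since a = 11 > μ = 2.3636, the bound 26/121 is < 1 and informative.)

P[X ≥ 11] ≤ 26/121 ≈ 0.2149.


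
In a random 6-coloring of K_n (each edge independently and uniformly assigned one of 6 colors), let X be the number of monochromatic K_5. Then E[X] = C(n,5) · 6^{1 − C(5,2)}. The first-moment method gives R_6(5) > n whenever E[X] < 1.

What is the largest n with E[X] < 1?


We need C(n, 5) · 6^{1 − 10} < 1, i.e. C(n, 5) < 6^{10 − 1} = 10077696.
Check values of n near the boundary:
  n = 66: C(66, 5) = 8936928; 8936928 < 10077696? YES
  n = 67: C(67, 5) = 9657648; 9657648 < 10077696? YES
  n = 68: C(68, 5) = 10424128; 10424128 < 10077696? NO
  n = 69: C(69, 5) = 11238513; 11238513 < 10077696? NO
The largest n with C(n, 5) < 10077696 is n = 67 (where E[X] = 67067/69984 ≈ 0.9583). Hence R_6(5) > 67, i.e. R_6(5) ≥ 68.

Largest n = 67; hence R_6(5) > 67.


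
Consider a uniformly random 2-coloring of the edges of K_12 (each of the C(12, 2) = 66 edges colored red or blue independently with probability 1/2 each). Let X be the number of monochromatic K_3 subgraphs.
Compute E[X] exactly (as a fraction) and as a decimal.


Let X = Σ_S X_S over the C(12, 3) = 220 subsets S of size 3, where X_S = 1 if the K_3 on S is monochromatic.
For a fixed S, the K_3 on S has C(3, 2) = 3 edges. P[all 3 edges red] = (1/2)^3, and likewise for blue, so P[monochromatic] = 2·(1/2)^3 = 2^{1 − 3} = 1/4.
Summing: E[X] = C(12, 3) · 2^{1 − 3} = 220 · 1/4 = 55.
Numerically: E[X] ≈ 55.00000.

E[X] = C(12,3)·2^(1−C(3,2)) = 55 ≈ 55.00000.


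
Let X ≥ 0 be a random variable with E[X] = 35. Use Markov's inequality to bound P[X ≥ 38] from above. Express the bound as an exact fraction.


μ = E[X] = 35, a = 38.
Markov: P[X ≥ 38] ≤ μ/a = (35)/38 = 35/38.
Numerically: ≈ 0.9211.
(Since a = 38 > μ = 35.0000, the bound 35/38 is < 1 and informative.)

P[X ≥ 38] ≤ 35/38 ≈ 0.9211.


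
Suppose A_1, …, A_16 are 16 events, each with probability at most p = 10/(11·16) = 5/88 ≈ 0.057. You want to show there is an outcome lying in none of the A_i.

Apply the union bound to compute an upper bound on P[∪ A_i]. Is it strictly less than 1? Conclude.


Union bound: P[∪_{i=1}^{16} A_i] ≤ Σ_i P[A_i] ≤ 16·p = 16·(5/88) = 10/11.
Numerically: 10/11 ≈ 0.909.
Is 10/11 < 1? YES.
Since P[∪ A_i] ≤ 10/11 < 1, the complement has P[∩ A_i^c] ≥ 1 − 10/11 = 1/11 > 0, so some outcome avoids every A_i.

16·p = 10/11 ≈ 0.909; existence CERTIFIED by the union bound.


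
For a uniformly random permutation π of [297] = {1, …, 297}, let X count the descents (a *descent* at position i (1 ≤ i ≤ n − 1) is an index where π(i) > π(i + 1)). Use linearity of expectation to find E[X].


Write X = Σ X_I over i = 1, …, 296, with X_I the indicator of one descent.
There are 296 indicators.
For each fixed i, the pair (π(i), π(i+1)) is a uniformly random ordered pair of distinct values from {1, …, 297}; by symmetry P[π(i) > π(i+1)] = 1/2.
By linearity: E[X] = 296 · (1/2) = (297 − 1) · (1/2) = 148 ≈ 148.000000.

E[X] = 148 = 148.000000.


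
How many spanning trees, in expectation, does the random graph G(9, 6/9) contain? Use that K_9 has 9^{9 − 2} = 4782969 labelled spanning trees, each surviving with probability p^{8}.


K_9 has 9^{9 − 2} = 4782969 labelled spanning trees.
For each such spanning tree H, let X_H = 1 if all 8 edges of H are present in G. Then P[X_H = 1] = p^{8} = (2/3)^{8} = 256/6561.
By linearity: E[X] = Σ_H E[X_H] = 4782969 · p^{8} = 4782969 · 256/6561 = 186624.
Numerically: E[X] ≈ 1.866e+05.

E[X] = 4782969 · (2/3)^{8} = 186624 ≈ 1.866e+05.


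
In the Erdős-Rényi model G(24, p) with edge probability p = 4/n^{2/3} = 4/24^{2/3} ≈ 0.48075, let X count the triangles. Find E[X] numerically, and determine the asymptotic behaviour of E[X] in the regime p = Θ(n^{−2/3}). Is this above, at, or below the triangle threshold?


Number of potential triangles: C(24, 3) = 2024.
Each occurs with probability p³ ≈ (0.48075)³ ≈ 1.1111111e-01.
By linearity: E[X] = C(24, 3)·p³ ≈ 2024 · 1.1111111e-01 ≈ 224.88889.
Since α = 2/3 < 1, p = c/n^{2/3} ≫ 1/n is above the triangle threshold p ~ 1/n. Asymptotically E[X] ~ (c³/6)·n^{3(1−α)} = (4³/6)·n^{1} → ∞; triangles are abundant w.h.p.

E[X] ≈ 224.88889; in regime p = Θ(1/n^{2/3}) E[X] diverges (above the triangle threshold p ~ 1/n).


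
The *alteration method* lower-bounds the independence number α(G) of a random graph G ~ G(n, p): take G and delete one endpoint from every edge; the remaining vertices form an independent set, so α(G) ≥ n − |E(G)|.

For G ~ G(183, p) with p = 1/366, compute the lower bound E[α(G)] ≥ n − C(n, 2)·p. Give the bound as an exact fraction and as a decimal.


E[|E(G)|] = C(183, 2)·p = 16653 · (1/366) = 91/2.
E[α(G)] ≥ n − E[|E(G)|] = 183 − 91/2 = 275/2.
Numerically: ≈ 137.5000.
(This is only a lower bound; the true E[α(G)] may be larger.)

E[α(G)] ≥ 275/2 ≈ 137.5000.


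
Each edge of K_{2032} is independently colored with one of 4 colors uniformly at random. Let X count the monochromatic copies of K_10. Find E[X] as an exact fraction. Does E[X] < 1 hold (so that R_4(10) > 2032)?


E[X] = C(2032, 10) · 4^{1 − 45} = 323475384642158147171212440 · 4^{−44} = 323475384642158147171212440/309485009821345068724781056.
As a reduced fraction: E[X] = 40434423080269768396401555/38685626227668133590597632 ≈ 1.04521.
Is E[X] < 1? NO.
Since E[X] ≥ 1, the first-moment bound is inconclusive at n = 2032; it does NOT by itself certify R_4(10) > 2032.

E[X] = 40434423080269768396401555/38685626227668133590597632 ≈ 1.04521; E[X] ≥ 1; first-moment method inconclusive here.


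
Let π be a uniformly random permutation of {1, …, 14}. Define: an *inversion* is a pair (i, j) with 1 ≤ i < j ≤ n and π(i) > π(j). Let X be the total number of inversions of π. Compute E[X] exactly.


Write X = Σ X_I over the C(14, 2) = 91 pairs i < j, with X_I the indicator of one inversion.
There are 91 indicators.
For each fixed pair i < j, the values π(i) and π(j) are two distinct elements of {1, …, 14} in uniformly random order; by symmetry P[π(i) > π(j)] = 1/2.
By linearity: E[X] = 91 · (1/2) = C(14, 2) · (1/2) = 91/2 = 91/2 ≈ 45.500000.

E[X] = 91/2 = 45.500000.


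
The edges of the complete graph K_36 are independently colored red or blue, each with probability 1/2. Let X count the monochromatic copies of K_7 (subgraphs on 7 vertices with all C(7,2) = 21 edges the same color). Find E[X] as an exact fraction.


Let X = Σ_S X_S over the C(36, 7) = 8347680 subsets S of size 7, where X_S = 1 if the K_7 on S is monochromatic.
For a fixed S, the K_7 on S has C(7, 2) = 21 edges. P[all 21 edges red] = (1/2)^21, and likewise for blue, so P[monochromatic] = 2·(1/2)^21 = 2^{1 − 21} = 1/1048576.
By linearity: E[X] = C(36, 7) · 2^{1 − 21} = 8347680 · 1/1048576 = 260865/32768.
Numerically: E[X] ≈ 7.961.

E[X] = C(36,7)·2^(1−C(7,2)) = 260865/32768 ≈ 7.961.


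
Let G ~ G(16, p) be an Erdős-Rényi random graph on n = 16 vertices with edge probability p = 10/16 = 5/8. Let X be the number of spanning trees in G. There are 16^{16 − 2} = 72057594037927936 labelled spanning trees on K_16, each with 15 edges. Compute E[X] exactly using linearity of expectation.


K_16 has 16^{16 − 2} = 72057594037927936 labelled spanning trees.
For each such spanning tree H, let X_H = 1 if all 15 edges of H are present in G. Then P[X_H = 1] = p^{15} = (5/8)^{15} = 30517578125/35184372088832.
Summing the indicators: E[X] = Σ_H E[X_H] = 72057594037927936 · p^{15} = 72057594037927936 · 30517578125/35184372088832 = 62500000000000.
Numerically: E[X] ≈ 6.25e+13.

E[X] = 72057594037927936 · (5/8)^{15} = 62500000000000 ≈ 6.25e+13.


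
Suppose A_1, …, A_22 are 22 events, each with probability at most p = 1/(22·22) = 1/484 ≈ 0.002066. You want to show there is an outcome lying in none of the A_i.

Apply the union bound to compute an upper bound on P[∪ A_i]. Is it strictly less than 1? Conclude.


Union bound: P[∪_{i=1}^{22} A_i] ≤ Σ_i P[A_i] ≤ 22·p = 22·(1/484) = 1/22.
Numerically: 1/22 ≈ 0.045455.
Is 1/22 < 1? YES.
Since P[∪ A_i] ≤ 1/22 < 1, the complement has P[∩ A_i^c] ≥ 1 − 1/22 = 21/22 > 0, so some outcome avoids every A_i.

22·p = 1/22 ≈ 0.045455; existence CERTIFIED by the union bound.


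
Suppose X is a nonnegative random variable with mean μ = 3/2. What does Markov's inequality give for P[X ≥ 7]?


μ = E[X] = 3/2, a = 7.
Markov: P[X ≥ 7] ≤ μ/a = (3/2)/7 = 3/14.
Numerically: ≈ 0.214.
(Since a = 7 > μ = 1.500, the bound 3/14 is < 1 and informative.)

P[X ≥ 7] ≤ 3/14 ≈ 0.214.


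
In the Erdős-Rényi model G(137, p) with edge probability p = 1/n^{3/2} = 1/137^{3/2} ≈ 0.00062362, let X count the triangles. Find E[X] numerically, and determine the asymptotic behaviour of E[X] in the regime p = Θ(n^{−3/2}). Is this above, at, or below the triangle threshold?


Number of potential triangles: C(137, 3) = 419220.
Each occurs with probability p³ ≈ (0.00062362)³ ≈ 2.4252552e-10.
By linearity: E[X] = C(137, 3)·p³ ≈ 419220 · 2.4252552e-10 ≈ 0.00010.
Since α = 3/2 > 1, p = c/n^{3/2} = o(1/n) is below the triangle threshold p ~ 1/n. Asymptotically E[X] ~ (c³/6)·n^{3(1−α)} = (1³/6)·n^{-1.5} → 0, so by Markov's inequality G has no triangles w.h.p.

E[X] ≈ 0.00010; in regime p = Θ(1/n^{3/2}) E[X] tends to 0 (below the triangle threshold p ~ 1/n).


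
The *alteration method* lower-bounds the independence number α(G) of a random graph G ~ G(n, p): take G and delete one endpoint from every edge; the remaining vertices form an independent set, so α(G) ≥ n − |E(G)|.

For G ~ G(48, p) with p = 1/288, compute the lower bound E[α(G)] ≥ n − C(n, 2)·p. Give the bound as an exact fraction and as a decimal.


E[|E(G)|] = C(48, 2)·p = 1128 · (1/288) = 47/12.
E[α(G)] ≥ n − E[|E(G)|] = 48 − 47/12 = 529/12.
Numerically: ≈ 44.083.
(This is only a lower bound; the true E[α(G)] may be larger.)

E[α(G)] ≥ 529/12 ≈ 44.083.


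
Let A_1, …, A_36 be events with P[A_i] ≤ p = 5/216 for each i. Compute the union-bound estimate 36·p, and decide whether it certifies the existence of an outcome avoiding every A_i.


Union bound: P[∪_{i=1}^{36} A_i] ≤ Σ_i P[A_i] ≤ 36·p = 36·(5/216) = 5/6.
Numerically: 5/6 ≈ 0.8333.
Is 5/6 < 1? YES.
Since P[∪ A_i] ≤ 5/6 < 1, the complement has P[∩ A_i^c] ≥ 1 − 5/6 = 1/6 > 0, so some outcome avoids every A_i.

36·p = 5/6 ≈ 0.8333; existence CERTIFIED by the union bound.


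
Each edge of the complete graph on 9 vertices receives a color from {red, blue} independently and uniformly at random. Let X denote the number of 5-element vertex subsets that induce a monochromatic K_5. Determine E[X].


Let X = Σ_S X_S over the C(9, 5) = 126 subsets S of size 5, where X_S = 1 if the K_5 on S is monochromatic.
For a fixed S, the K_5 on S has C(5, 2) = 10 edges. P[all 10 edges red] = (1/2)^10, and likewise for blue, so P[monochromatic] = 2·(1/2)^10 = 2^{1 − 10} = 1/512.
By linearity of expectation: E[X] = C(9, 5) · 2^{1 − 10} = 126 · 1/512 = 63/256.
Numerically: E[X] ≈ 0.24609.

E[X] = C(9,5)·2^(1−C(5,2)) = 63/256 ≈ 0.24609.


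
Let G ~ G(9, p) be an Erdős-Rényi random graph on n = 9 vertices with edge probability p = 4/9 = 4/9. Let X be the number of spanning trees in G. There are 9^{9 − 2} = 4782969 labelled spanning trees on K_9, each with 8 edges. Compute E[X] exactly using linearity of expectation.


K_9 has 9^{9 − 2} = 4782969 labelled spanning trees.
For each such spanning tree H, let X_H = 1 if all 8 edges of H are present in G. Then P[X_H = 1] = p^{8} = (4/9)^{8} = 65536/43046721.
Summing the indicators: E[X] = Σ_H E[X_H] = 4782969 · p^{8} = 4782969 · 65536/43046721 = 65536/9.
Numerically: E[X] ≈ 7.28e+03.

E[X] = 4782969 · (4/9)^{8} = 65536/9 ≈ 7.28e+03.


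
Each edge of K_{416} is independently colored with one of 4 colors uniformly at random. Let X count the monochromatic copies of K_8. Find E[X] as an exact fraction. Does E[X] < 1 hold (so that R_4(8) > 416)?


E[X] = C(416, 8) · 4^{1 − 28} = 20788229335792620 · 4^{−27} = 20788229335792620/18014398509481984.
As a reduced fraction: E[X] = 5197057333948155/4503599627370496 ≈ 1.1540.
Is E[X] < 1? NO.
Since E[X] ≥ 1, the first-moment bound is inconclusive at n = 416; it does NOT by itself certify R_4(8) > 416.

E[X] = 5197057333948155/4503599627370496 ≈ 1.1540; E[X] ≥ 1; first-moment method inconclusive here.


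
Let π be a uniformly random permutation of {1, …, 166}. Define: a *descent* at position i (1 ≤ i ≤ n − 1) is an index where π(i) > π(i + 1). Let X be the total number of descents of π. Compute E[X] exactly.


Write X = Σ X_I over i = 1, …, 165, with X_I the indicator of one descent.
There are 165 indicators.
For each fixed i, the pair (π(i), π(i+1)) is a uniformly random ordered pair of distinct values from {1, …, 166}; by symmetry P[π(i) > π(i+1)] = 1/2.
By linearity: E[X] = 165 · (1/2) = (166 − 1) · (1/2) = 165/2 ≈ 82.500.

E[X] = 165/2 = 82.500.


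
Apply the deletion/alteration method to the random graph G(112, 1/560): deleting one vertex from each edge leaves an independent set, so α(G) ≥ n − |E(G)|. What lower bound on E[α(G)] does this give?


E[|E(G)|] = C(112, 2)·p = 6216 · (1/560) = 111/10.
E[α(G)] ≥ n − E[|E(G)|] = 112 − 111/10 = 1009/10.
Numerically: ≈ 100.900000.
(This is only a lower bound; the true E[α(G)] may be larger.)

E[α(G)] ≥ 1009/10 ≈ 100.900000.


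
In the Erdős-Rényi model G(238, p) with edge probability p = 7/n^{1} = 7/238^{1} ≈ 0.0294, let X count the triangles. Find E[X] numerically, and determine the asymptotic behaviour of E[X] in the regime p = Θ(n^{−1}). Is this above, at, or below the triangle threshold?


Number of potential triangles: C(238, 3) = 2218636.
Each occurs with probability p³ ≈ (0.0294)³ ≈ 2.54427e-05.
By linearity: E[X] = C(238, 3)·p³ ≈ 2218636 · 2.54427e-05 ≈ 56.448.
Here α = 1, so p = 7/n is exactly at the triangle threshold p ~ 1/n. Asymptotically E[X] → c³/6 = 7³/6 = 343/6 ≈ 57.167, a bounded constant. In this regime the triangle count is asymptotically Poisson(c³/6).

E[X] ≈ 56.448; in regime p = Θ(1/n^{1}) E[X] stays bounded (at the triangle threshold p ~ 1/n).


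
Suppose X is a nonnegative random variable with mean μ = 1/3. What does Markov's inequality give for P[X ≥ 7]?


μ = E[X] = 1/3, a = 7.
Markov: P[X ≥ 7] ≤ μ/a = (1/3)/7 = 1/21.
Numerically: ≈ 0.048.
(Since a = 7 > μ = 0.333, the bound 1/21 is < 1 and informative.)

P[X ≥ 7] ≤ 1/21 ≈ 0.048.


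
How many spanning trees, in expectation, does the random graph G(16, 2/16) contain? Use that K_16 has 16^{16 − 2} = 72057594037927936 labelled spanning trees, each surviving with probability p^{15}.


K_16 has 16^{16 − 2} = 72057594037927936 labelled spanning trees.
For each such spanning tree H, let X_H = 1 if all 15 edges of H are present in G. Then P[X_H = 1] = p^{15} = (1/8)^{15} = 1/35184372088832.
By linearity of expectation: E[X] = Σ_H E[X_H] = 72057594037927936 · p^{15} = 72057594037927936 · 1/35184372088832 = 2048.
Numerically: E[X] ≈ 2048.

E[X] = 72057594037927936 · (1/8)^{15} = 2048 ≈ 2048.


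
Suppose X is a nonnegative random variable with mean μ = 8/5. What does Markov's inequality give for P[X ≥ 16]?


μ = E[X] = 8/5, a = 16.
Markov: P[X ≥ 16] ≤ μ/a = (8/5)/16 = 1/10.
Numerically: ≈ 0.1000.
(Since a = 16 > μ = 1.6000, the bound 1/10 is < 1 and informative.)

P[X ≥ 16] ≤ 1/10 ≈ 0.1000.
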